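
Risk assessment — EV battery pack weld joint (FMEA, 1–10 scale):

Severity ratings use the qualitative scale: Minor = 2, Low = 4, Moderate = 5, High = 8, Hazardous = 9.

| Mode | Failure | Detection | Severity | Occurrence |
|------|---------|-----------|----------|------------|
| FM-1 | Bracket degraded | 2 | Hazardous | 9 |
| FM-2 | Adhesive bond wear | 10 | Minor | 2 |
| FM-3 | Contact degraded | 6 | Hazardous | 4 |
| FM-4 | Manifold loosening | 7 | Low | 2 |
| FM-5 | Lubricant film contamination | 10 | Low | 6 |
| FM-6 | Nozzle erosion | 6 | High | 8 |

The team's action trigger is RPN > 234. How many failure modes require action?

2

RPN = Severity × Occurrence × Detection:
  FM-1: 9 × 9 × 2 = 162
  FM-2: 2 × 2 × 10 = 40
  FM-3: 9 × 4 × 6 = 216
  FM-4: 4 × 2 × 7 = 56
  FM-5: 4 × 6 × 10 = 240
  FM-6: 8 × 8 × 6 = 384
Modes with RPN > 234: FM-5 (240), FM-6 (384) → 2.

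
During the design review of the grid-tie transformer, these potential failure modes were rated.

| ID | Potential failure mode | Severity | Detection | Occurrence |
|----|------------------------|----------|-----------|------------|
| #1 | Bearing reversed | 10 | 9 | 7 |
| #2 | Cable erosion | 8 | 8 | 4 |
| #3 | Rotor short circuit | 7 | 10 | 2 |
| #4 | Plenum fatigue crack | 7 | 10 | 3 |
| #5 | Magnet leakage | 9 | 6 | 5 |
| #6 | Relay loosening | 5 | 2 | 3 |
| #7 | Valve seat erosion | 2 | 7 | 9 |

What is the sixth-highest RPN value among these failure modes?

126

RPN = Severity × Occurrence × Detection:
  #1: 10 × 7 × 9 = 630
  #2: 8 × 4 × 8 = 256
  #3: 7 × 2 × 10 = 140
  #4: 7 × 3 × 10 = 210
  #5: 9 × 5 × 6 = 270
  #6: 5 × 3 × 2 = 30
  #7: 2 × 9 × 7 = 126
Sorted descending: 630, 270, 256, 210, 140, 126, 30.
The sixth-highest RPN is 126 (#7).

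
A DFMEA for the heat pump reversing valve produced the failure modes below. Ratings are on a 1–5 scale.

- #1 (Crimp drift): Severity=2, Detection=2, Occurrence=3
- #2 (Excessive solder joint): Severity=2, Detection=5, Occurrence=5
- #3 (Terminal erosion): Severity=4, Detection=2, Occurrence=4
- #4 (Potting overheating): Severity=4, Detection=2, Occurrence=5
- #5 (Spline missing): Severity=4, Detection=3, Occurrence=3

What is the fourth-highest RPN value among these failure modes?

32

RPN = Severity × Occurrence × Detection:
  #1: 2 × 3 × 2 = 12
  #2: 2 × 5 × 5 = 50
  #3: 4 × 4 × 2 = 32
  #4: 4 × 5 × 2 = 40
  #5: 4 × 3 × 3 = 36
Sorted descending: 50, 40, 36, 32, 12.
The fourth-highest RPN is 32 (#3).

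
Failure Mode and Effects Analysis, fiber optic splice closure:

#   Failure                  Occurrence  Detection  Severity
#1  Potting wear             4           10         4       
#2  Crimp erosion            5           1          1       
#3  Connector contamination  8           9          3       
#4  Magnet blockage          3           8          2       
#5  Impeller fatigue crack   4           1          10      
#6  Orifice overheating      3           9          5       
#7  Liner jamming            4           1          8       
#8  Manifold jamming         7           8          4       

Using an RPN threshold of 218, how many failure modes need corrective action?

1

RPN = Severity × Occurrence × Detection:
  #1: 4 × 4 × 10 = 160
  #2: 1 × 5 × 1 = 5
  #3: 3 × 8 × 9 = 216
  #4: 2 × 3 × 8 = 48
  #5: 10 × 4 × 1 = 40
  #6: 5 × 3 × 9 = 135
  #7: 8 × 4 × 1 = 32
  #8: 4 × 7 × 8 = 224
Modes with RPN ≥ 218: #8 (224) → 1.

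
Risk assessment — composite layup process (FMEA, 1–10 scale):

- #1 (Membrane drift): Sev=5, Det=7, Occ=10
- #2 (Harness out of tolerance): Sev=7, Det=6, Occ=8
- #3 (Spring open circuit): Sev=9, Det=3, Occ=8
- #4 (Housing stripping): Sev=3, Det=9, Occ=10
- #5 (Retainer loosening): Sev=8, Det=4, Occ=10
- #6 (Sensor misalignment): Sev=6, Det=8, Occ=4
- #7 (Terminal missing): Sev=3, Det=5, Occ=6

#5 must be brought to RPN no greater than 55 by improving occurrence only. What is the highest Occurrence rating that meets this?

1

#5: S=8, O=10, D=4 → current RPN = 320.
Fixed product = 32. Need 32 × O ≤ 55, so O ≤ 55/32 = 1.72.
Maximum integer Occurrence rating = 1 (gives RPN 32; O=2 would give 64 > 55).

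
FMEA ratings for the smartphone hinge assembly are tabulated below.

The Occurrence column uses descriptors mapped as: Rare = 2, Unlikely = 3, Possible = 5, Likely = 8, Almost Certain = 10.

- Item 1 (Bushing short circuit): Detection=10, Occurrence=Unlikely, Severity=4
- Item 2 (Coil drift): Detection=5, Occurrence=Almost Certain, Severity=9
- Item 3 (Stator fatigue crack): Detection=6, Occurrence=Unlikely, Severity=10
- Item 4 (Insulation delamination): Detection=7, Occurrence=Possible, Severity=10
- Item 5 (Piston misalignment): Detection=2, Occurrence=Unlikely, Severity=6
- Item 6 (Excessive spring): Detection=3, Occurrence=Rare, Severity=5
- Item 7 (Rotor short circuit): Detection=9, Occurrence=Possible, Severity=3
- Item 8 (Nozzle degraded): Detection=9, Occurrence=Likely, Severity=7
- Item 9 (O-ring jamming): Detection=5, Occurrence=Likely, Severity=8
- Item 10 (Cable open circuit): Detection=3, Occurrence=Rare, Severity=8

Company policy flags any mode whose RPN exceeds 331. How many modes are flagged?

3

RPN = Severity × Occurrence × Detection:
  Item 1: 4 × 3 × 10 = 120
  Item 2: 9 × 10 × 5 = 450
  Item 3: 10 × 3 × 6 = 180
  Item 4: 10 × 5 × 7 = 350
  Item 5: 6 × 3 × 2 = 36
  Item 6: 5 × 2 × 3 = 30
  Item 7: 3 × 5 × 9 = 135
  Item 8: 7 × 8 × 9 = 504
  Item 9: 8 × 8 × 5 = 320
  Item 10: 8 × 2 × 3 = 48
Modes with RPN > 331: Item 2 (450), Item 4 (350), Item 8 (504) → 3.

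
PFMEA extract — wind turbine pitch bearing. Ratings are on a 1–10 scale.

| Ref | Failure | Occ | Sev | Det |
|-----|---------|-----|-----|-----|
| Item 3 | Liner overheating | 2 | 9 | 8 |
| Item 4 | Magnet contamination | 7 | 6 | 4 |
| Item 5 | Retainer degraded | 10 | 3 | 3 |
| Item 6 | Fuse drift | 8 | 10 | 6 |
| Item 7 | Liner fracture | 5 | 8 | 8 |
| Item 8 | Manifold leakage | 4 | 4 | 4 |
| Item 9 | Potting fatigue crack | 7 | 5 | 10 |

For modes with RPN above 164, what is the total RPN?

1318

RPN = Severity × Occurrence × Detection:
  Item 3: 9 × 2 × 8 = 144
  Item 4: 6 × 7 × 4 = 168
  Item 5: 3 × 10 × 3 = 90
  Item 6: 10 × 8 × 6 = 480
  Item 7: 8 × 5 × 8 = 320
  Item 8: 4 × 4 × 4 = 64
  Item 9: 5 × 7 × 10 = 350
RPN > 164: Item 4 (168), Item 6 (480), Item 7 (320), Item 9 (350).
Sum: 168 + 480 + 320 + 350 = 1318.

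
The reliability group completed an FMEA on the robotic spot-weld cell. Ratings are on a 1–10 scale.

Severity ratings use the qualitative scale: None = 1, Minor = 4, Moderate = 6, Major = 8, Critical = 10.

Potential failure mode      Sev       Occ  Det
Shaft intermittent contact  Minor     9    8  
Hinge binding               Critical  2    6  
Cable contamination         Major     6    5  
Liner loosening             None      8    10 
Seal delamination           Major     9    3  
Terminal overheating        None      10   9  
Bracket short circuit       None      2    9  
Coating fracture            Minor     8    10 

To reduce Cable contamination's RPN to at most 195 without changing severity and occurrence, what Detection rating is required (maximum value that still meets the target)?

4

Cable contamination: S=8, O=6, D=5 → current RPN = 240.
Fixed product = 48. Need 48 × D ≤ 195, so D ≤ 195/48 = 4.06.
Maximum integer Detection rating = 4 (gives RPN 192; D=5 would give 240 > 195).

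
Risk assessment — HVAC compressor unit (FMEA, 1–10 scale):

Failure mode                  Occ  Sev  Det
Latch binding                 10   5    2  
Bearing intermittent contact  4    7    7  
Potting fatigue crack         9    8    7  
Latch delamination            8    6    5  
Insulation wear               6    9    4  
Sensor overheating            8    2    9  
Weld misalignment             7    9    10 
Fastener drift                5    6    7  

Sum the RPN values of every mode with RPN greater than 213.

1590

RPN = Severity × Occurrence × Detection:
  Latch binding: 5 × 10 × 2 = 100
  Bearing intermittent contact: 7 × 4 × 7 = 196
  Potting fatigue crack: 8 × 9 × 7 = 504
  Latch delamination: 6 × 8 × 5 = 240
  Insulation wear: 9 × 6 × 4 = 216
  Sensor overheating: 2 × 8 × 9 = 144
  Weld misalignment: 9 × 7 × 10 = 630
  Fastener drift: 6 × 5 × 7 = 210
RPN > 213: Potting fatigue crack (504), Latch delamination (240), Insulation wear (216), Weld misalignment (630).
Sum: 504 + 240 + 216 + 630 = 1590.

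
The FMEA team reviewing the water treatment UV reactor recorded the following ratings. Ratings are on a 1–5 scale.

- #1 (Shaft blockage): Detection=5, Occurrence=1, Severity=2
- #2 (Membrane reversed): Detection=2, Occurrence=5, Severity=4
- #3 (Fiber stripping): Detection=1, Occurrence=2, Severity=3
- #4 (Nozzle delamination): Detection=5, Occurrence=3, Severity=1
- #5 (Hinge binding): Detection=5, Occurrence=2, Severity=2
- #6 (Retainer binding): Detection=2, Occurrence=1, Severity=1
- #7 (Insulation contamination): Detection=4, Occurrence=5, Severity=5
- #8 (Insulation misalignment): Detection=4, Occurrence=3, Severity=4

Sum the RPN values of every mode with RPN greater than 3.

RPN = Severity × Occurrence × Detection:
  #1: 2 × 1 × 5 = 10
  #2: 4 × 5 × 2 = 40
  #3: 3 × 2 × 1 = 6
  #4: 1 × 3 × 5 = 15
  #5: 2 × 2 × 5 = 20
  #6: 1 × 1 × 2 = 2
  #7: 5 × 5 × 4 = 100
  #8: 4 × 3 × 4 = 48
RPN > 3: #1 (10), #2 (40), #3 (6), #4 (15), #5 (20), #7 (100), #8 (48).
Sum: 10 + 40 + 6 + 15 + 20 + 100 + 48 = 239.

239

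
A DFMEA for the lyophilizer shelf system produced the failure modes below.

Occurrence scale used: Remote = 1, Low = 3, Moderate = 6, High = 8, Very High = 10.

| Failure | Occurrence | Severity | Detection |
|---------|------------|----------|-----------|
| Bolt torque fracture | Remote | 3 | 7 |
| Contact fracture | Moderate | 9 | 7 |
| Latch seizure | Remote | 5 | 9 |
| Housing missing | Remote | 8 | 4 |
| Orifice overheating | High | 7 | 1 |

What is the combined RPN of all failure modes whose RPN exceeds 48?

434

RPN = Severity × Occurrence × Detection:
  Bolt torque fracture: 3 × 1 × 7 = 21
  Contact fracture: 9 × 6 × 7 = 378
  Latch seizure: 5 × 1 × 9 = 45
  Housing missing: 8 × 1 × 4 = 32
  Orifice overheating: 7 × 8 × 1 = 56
RPN > 48: Contact fracture (378), Orifice overheating (56).
Sum: 378 + 56 = 434.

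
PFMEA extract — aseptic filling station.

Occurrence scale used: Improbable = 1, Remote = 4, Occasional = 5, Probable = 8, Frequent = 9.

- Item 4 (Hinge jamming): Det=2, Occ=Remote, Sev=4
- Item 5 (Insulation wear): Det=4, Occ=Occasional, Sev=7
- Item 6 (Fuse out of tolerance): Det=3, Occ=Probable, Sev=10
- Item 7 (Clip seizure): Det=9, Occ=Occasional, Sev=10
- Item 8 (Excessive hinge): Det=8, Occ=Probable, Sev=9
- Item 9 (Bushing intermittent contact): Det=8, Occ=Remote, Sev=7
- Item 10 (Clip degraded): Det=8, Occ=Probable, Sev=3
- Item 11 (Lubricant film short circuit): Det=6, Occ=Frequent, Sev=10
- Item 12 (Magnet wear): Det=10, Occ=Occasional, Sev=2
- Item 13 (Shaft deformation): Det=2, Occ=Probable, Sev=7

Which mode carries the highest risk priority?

Item 8

RPN = Severity × Occurrence × Detection:
  Item 4: 4 × 4 × 2 = 32
  Item 5: 7 × 5 × 4 = 140
  Item 6: 10 × 8 × 3 = 240
  Item 7: 10 × 5 × 9 = 450
  Item 8: 9 × 8 × 8 = 576
  Item 9: 7 × 4 × 8 = 224
  Item 10: 3 × 8 × 8 = 192
  Item 11: 10 × 9 × 6 = 540
  Item 12: 2 × 5 × 10 = 100
  Item 13: 7 × 8 × 2 = 112
Highest RPN is 576 → Item 8.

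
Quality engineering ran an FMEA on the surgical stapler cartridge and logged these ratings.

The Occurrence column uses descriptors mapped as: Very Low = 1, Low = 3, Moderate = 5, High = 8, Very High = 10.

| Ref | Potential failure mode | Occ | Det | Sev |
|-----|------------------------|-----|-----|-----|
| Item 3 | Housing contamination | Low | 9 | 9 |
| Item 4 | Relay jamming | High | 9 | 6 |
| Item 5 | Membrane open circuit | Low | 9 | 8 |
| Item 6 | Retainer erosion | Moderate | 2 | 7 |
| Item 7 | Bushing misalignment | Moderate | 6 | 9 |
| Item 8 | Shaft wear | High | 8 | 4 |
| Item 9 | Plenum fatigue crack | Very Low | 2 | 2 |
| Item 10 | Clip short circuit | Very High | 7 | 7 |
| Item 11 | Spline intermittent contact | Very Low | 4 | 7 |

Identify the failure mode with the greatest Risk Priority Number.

Item 10

RPN = Severity × Occurrence × Detection:
  Item 3: 9 × 3 × 9 = 243
  Item 4: 6 × 8 × 9 = 432
  Item 5: 8 × 3 × 9 = 216
  Item 6: 7 × 5 × 2 = 70
  Item 7: 9 × 5 × 6 = 270
  Item 8: 4 × 8 × 8 = 256
  Item 9: 2 × 1 × 2 = 4
  Item 10: 7 × 10 × 7 = 490
  Item 11: 7 × 1 × 4 = 28
Highest RPN is 490 → Item 10.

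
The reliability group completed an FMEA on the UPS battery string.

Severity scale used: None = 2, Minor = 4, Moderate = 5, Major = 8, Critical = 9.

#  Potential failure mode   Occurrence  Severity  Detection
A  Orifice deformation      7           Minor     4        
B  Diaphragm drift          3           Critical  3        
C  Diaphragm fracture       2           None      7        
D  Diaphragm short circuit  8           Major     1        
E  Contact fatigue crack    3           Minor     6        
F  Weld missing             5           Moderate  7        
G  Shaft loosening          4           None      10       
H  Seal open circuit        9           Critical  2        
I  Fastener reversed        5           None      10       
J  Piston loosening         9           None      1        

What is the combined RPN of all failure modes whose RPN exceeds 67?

RPN = Severity × Occurrence × Detection:
  A: 4 × 7 × 4 = 112
  B: 9 × 3 × 3 = 81
  C: 2 × 2 × 7 = 28
  D: 8 × 8 × 1 = 64
  E: 4 × 3 × 6 = 72
  F: 5 × 5 × 7 = 175
  G: 2 × 4 × 10 = 80
  H: 9 × 9 × 2 = 162
  I: 2 × 5 × 10 = 100
  J: 2 × 9 × 1 = 18
RPN > 67: A (112), B (81), E (72), F (175), G (80), H (162), I (100).
Sum: 112 + 81 + 72 + 175 + 80 + 162 + 100 = 782.

782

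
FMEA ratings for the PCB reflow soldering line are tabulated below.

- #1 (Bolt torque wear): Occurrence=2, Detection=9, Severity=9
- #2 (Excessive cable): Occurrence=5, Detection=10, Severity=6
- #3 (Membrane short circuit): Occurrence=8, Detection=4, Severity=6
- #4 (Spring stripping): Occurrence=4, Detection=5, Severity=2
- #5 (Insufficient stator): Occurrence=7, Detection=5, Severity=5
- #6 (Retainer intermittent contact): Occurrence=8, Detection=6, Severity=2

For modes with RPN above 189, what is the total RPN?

RPN = Severity × Occurrence × Detection:
  #1: 9 × 2 × 9 = 162
  #2: 6 × 5 × 10 = 300
  #3: 6 × 8 × 4 = 192
  #4: 2 × 4 × 5 = 40
  #5: 5 × 7 × 5 = 175
  #6: 2 × 8 × 6 = 96
RPN > 189: #2 (300), #3 (192).
Sum: 300 + 192 = 492.

492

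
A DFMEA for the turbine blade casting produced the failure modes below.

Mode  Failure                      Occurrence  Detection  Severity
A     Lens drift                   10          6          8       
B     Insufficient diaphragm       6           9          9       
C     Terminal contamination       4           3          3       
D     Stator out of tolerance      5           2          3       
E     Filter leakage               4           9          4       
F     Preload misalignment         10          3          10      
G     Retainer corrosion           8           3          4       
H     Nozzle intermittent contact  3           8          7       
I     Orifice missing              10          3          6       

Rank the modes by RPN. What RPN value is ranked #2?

RPN = Severity × Occurrence × Detection:
  A: 8 × 10 × 6 = 480
  B: 9 × 6 × 9 = 486
  C: 3 × 4 × 3 = 36
  D: 3 × 5 × 2 = 30
  E: 4 × 4 × 9 = 144
  F: 10 × 10 × 3 = 300
  G: 4 × 8 × 3 = 96
  H: 7 × 3 × 8 = 168
  I: 6 × 10 × 3 = 180
Sorted descending: 486, 480, 300, 180, 168, 144, 96, 36, 30.
The second-highest RPN is 480 (A).

480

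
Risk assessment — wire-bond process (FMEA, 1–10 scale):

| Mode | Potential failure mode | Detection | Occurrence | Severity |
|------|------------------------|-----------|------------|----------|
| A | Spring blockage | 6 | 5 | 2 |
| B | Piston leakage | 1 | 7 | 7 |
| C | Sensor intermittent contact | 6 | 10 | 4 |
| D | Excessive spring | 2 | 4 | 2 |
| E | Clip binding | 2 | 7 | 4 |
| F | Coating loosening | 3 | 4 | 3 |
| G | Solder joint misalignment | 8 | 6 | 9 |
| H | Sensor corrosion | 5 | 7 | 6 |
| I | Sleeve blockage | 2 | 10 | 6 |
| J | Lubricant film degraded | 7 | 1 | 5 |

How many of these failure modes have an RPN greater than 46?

RPN = Severity × Occurrence × Detection:
  A: 2 × 5 × 6 = 60
  B: 7 × 7 × 1 = 49
  C: 4 × 10 × 6 = 240
  D: 2 × 4 × 2 = 16
  E: 4 × 7 × 2 = 56
  F: 3 × 4 × 3 = 36
  G: 9 × 6 × 8 = 432
  H: 6 × 7 × 5 = 210
  I: 6 × 10 × 2 = 120
  J: 5 × 1 × 7 = 35
Modes with RPN > 46: A (60), B (49), C (240), E (56), G (432), H (210), I (120) → 7.

7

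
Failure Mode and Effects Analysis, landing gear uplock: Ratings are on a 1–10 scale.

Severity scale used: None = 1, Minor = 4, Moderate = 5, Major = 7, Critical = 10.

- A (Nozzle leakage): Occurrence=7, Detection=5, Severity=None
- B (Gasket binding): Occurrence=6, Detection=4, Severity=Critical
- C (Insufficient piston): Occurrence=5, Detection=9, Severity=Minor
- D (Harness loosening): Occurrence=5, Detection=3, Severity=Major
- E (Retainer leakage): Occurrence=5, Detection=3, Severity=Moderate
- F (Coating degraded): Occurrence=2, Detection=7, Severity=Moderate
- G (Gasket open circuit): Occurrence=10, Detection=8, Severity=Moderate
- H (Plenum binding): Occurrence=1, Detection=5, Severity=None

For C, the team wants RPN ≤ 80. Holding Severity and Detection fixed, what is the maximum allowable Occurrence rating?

2

C: S=4, O=5, D=9 → current RPN = 180.
Fixed product = 36. Need 36 × O ≤ 80, so O ≤ 80/36 = 2.22.
Maximum integer Occurrence rating = 2 (gives RPN 72; O=3 would give 108 > 80).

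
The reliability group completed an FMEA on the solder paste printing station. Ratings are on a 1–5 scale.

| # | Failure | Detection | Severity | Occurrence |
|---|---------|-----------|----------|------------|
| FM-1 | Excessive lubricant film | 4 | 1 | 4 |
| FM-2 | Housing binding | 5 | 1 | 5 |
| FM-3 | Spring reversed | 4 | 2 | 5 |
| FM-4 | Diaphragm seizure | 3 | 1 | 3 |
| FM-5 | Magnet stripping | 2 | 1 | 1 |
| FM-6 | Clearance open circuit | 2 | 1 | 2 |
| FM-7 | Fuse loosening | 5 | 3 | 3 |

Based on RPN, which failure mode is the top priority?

FM-7

RPN = Severity × Occurrence × Detection:
  FM-1: 1 × 4 × 4 = 16
  FM-2: 1 × 5 × 5 = 25
  FM-3: 2 × 5 × 4 = 40
  FM-4: 1 × 3 × 3 = 9
  FM-5: 1 × 1 × 2 = 2
  FM-6: 1 × 2 × 2 = 4
  FM-7: 3 × 3 × 5 = 45
Highest RPN is 45 → FM-7.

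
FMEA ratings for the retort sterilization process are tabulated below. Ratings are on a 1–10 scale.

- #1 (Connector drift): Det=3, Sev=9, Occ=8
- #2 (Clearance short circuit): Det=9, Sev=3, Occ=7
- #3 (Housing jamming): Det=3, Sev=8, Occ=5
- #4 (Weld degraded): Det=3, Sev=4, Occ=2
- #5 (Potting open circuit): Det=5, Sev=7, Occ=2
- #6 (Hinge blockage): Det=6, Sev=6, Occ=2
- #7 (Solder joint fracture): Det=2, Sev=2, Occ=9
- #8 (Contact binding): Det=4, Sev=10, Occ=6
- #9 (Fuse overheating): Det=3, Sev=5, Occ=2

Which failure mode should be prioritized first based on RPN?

RPN = Severity × Occurrence × Detection:
  #1: 9 × 8 × 3 = 216
  #2: 3 × 7 × 9 = 189
  #3: 8 × 5 × 3 = 120
  #4: 4 × 2 × 3 = 24
  #5: 7 × 2 × 5 = 70
  #6: 6 × 2 × 6 = 72
  #7: 2 × 9 × 2 = 36
  #8: 10 × 6 × 4 = 240
  #9: 5 × 2 × 3 = 30
Highest RPN is 240 → #8.

#8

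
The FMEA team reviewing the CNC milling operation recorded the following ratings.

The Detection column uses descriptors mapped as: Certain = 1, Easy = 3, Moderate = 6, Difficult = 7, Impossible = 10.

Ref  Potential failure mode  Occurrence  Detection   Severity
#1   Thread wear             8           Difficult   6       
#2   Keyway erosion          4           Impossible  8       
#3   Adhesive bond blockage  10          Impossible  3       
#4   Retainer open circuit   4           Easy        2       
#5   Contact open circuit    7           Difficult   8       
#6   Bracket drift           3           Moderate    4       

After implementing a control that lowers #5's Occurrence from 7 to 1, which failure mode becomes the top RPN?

RPN = Severity × Occurrence × Detection:
  #1: 6 × 8 × 7 = 336
  #2: 8 × 4 × 10 = 320
  #3: 3 × 10 × 10 = 300
  #4: 2 × 4 × 3 = 24
  #5: 8 × 7 × 7 = 392
  #6: 4 × 3 × 6 = 72
After action: #5 → 8 × 1 × 7 = 56.
Revised RPNs: #1=336, #2=320, #3=300, #6=72, #5=56, #4=24.
Highest is now #1 (336).

#1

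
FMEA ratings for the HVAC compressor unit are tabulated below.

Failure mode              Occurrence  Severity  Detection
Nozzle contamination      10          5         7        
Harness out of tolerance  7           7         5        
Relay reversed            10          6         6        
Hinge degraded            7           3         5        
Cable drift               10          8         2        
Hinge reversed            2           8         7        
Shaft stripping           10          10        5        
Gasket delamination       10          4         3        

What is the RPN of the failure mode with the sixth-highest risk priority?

RPN = Severity × Occurrence × Detection:
  Nozzle contamination: 5 × 10 × 7 = 350
  Harness out of tolerance: 7 × 7 × 5 = 245
  Relay reversed: 6 × 10 × 6 = 360
  Hinge degraded: 3 × 7 × 5 = 105
  Cable drift: 8 × 10 × 2 = 160
  Hinge reversed: 8 × 2 × 7 = 112
  Shaft stripping: 10 × 10 × 5 = 500
  Gasket delamination: 4 × 10 × 3 = 120
Sorted descending: 500, 360, 350, 245, 160, 120, 112, 105.
The sixth-highest RPN is 120 (Gasket delamination).

120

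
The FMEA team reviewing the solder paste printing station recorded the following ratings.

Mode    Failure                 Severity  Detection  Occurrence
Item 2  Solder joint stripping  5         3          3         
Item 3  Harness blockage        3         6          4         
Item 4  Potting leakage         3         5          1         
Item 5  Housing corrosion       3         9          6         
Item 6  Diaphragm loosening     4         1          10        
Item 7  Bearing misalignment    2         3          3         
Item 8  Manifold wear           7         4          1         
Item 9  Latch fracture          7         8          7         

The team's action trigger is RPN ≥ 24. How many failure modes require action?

6

RPN = Severity × Occurrence × Detection:
  Item 2: 5 × 3 × 3 = 45
  Item 3: 3 × 4 × 6 = 72
  Item 4: 3 × 1 × 5 = 15
  Item 5: 3 × 6 × 9 = 162
  Item 6: 4 × 10 × 1 = 40
  Item 7: 2 × 3 × 3 = 18
  Item 8: 7 × 1 × 4 = 28
  Item 9: 7 × 7 × 8 = 392
Modes with RPN ≥ 24: Item 2 (45), Item 3 (72), Item 5 (162), Item 6 (40), Item 8 (28), Item 9 (392) → 6.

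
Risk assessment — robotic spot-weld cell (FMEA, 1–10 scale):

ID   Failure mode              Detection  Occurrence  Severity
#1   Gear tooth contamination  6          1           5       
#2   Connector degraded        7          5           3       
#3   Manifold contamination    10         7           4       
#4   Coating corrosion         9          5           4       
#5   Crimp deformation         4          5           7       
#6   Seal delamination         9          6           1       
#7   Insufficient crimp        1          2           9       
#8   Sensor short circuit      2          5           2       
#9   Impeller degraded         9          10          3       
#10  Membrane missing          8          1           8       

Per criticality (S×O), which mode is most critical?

Criticality = Severity × Occurrence:
  #1: 5 × 1 = 5
  #2: 3 × 5 = 15
  #3: 4 × 7 = 28
  #4: 4 × 5 = 20
  #5: 7 × 5 = 35
  #6: 1 × 6 = 6
  #7: 9 × 2 = 18
  #8: 2 × 5 = 10
  #9: 3 × 10 = 30
  #10: 8 × 1 = 8
Highest criticality is 35 → #5.

#5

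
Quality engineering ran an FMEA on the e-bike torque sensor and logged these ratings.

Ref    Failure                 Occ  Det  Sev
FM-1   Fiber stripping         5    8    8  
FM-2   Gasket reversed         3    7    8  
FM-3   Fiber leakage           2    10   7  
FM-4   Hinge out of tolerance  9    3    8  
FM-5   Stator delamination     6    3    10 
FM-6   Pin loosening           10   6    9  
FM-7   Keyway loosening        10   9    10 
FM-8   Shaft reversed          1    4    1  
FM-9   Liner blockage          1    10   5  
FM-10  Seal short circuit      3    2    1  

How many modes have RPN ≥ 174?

RPN = Severity × Occurrence × Detection:
  FM-1: 8 × 5 × 8 = 320
  FM-2: 8 × 3 × 7 = 168
  FM-3: 7 × 2 × 10 = 140
  FM-4: 8 × 9 × 3 = 216
  FM-5: 10 × 6 × 3 = 180
  FM-6: 9 × 10 × 6 = 540
  FM-7: 10 × 10 × 9 = 900
  FM-8: 1 × 1 × 4 = 4
  FM-9: 5 × 1 × 10 = 50
  FM-10: 1 × 3 × 2 = 6
Modes with RPN ≥ 174: FM-1 (320), FM-4 (216), FM-5 (180), FM-6 (540), FM-7 (900) → 5.

5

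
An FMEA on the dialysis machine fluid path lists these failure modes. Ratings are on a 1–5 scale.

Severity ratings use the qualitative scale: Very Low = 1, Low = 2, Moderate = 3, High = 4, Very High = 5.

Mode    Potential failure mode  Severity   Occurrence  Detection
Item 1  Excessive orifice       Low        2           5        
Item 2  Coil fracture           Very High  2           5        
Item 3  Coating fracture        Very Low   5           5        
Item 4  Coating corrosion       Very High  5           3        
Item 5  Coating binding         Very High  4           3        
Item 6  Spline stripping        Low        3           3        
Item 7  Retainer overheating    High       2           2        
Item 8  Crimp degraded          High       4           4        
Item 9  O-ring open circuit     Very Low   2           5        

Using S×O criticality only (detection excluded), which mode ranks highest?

Criticality = Severity × Occurrence:
  Item 1: 2 × 2 = 4
  Item 2: 5 × 2 = 10
  Item 3: 1 × 5 = 5
  Item 4: 5 × 5 = 25
  Item 5: 5 × 4 = 20
  Item 6: 2 × 3 = 6
  Item 7: 4 × 2 = 8
  Item 8: 4 × 4 = 16
  Item 9: 1 × 2 = 2
Highest criticality is 25 → Item 4.

Item 4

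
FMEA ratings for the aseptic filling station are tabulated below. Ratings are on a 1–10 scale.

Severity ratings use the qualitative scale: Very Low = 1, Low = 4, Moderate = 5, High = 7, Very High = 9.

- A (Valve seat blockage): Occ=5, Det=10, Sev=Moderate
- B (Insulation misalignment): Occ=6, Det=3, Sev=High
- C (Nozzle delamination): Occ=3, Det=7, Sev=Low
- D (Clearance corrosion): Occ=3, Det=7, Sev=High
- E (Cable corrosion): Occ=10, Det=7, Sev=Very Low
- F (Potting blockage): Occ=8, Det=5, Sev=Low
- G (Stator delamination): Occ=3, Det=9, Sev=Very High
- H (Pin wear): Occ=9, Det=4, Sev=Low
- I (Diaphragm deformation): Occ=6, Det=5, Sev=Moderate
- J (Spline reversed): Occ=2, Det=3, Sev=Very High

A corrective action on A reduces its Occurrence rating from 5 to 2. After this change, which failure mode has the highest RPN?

RPN = Severity × Occurrence × Detection:
  A: 5 × 5 × 10 = 250
  B: 7 × 6 × 3 = 126
  C: 4 × 3 × 7 = 84
  D: 7 × 3 × 7 = 147
  E: 1 × 10 × 7 = 70
  F: 4 × 8 × 5 = 160
  G: 9 × 3 × 9 = 243
  H: 4 × 9 × 4 = 144
  I: 5 × 6 × 5 = 150
  J: 9 × 2 × 3 = 54
After action: A → 5 × 2 × 10 = 100.
Revised RPNs: G=243, F=160, I=150, D=147, H=144, B=126, A=100, C=84, E=70, J=54.
Highest is now G (243).

G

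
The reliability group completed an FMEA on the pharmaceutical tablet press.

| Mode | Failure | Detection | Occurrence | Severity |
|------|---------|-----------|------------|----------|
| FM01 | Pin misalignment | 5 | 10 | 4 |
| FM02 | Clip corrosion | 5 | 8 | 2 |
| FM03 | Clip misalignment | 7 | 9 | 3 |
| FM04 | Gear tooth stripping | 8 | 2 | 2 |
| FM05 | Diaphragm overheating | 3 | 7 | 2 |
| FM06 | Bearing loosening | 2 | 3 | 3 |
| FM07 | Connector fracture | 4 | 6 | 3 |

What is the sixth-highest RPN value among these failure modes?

32

RPN = Severity × Occurrence × Detection:
  FM01: 4 × 10 × 5 = 200
  FM02: 2 × 8 × 5 = 80
  FM03: 3 × 9 × 7 = 189
  FM04: 2 × 2 × 8 = 32
  FM05: 2 × 7 × 3 = 42
  FM06: 3 × 3 × 2 = 18
  FM07: 3 × 6 × 4 = 72
Sorted descending: 200, 189, 80, 72, 42, 32, 18.
The sixth-highest RPN is 32 (FM04).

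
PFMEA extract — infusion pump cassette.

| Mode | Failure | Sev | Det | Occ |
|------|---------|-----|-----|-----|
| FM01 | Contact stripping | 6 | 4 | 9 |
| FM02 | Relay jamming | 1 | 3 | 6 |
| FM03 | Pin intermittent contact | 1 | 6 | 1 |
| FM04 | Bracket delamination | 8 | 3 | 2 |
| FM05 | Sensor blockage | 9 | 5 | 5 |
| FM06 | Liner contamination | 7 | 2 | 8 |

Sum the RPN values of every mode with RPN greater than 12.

RPN = Severity × Occurrence × Detection:
  FM01: 6 × 9 × 4 = 216
  FM02: 1 × 6 × 3 = 18
  FM03: 1 × 1 × 6 = 6
  FM04: 8 × 2 × 3 = 48
  FM05: 9 × 5 × 5 = 225
  FM06: 7 × 8 × 2 = 112
RPN > 12: FM01 (216), FM02 (18), FM04 (48), FM05 (225), FM06 (112).
Sum: 216 + 18 + 48 + 225 + 112 = 619.

619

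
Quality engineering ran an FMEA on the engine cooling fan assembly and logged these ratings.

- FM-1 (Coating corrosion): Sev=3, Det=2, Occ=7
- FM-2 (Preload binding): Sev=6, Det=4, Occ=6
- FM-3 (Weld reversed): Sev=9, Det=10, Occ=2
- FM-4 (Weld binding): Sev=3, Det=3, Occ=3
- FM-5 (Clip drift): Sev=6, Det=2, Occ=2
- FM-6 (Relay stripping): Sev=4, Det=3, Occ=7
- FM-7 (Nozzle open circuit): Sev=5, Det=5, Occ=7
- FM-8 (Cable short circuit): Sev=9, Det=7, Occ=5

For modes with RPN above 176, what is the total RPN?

495

RPN = Severity × Occurrence × Detection:
  FM-1: 3 × 7 × 2 = 42
  FM-2: 6 × 6 × 4 = 144
  FM-3: 9 × 2 × 10 = 180
  FM-4: 3 × 3 × 3 = 27
  FM-5: 6 × 2 × 2 = 24
  FM-6: 4 × 7 × 3 = 84
  FM-7: 5 × 7 × 5 = 175
  FM-8: 9 × 5 × 7 = 315
RPN > 176: FM-3 (180), FM-8 (315).
Sum: 180 + 315 = 495.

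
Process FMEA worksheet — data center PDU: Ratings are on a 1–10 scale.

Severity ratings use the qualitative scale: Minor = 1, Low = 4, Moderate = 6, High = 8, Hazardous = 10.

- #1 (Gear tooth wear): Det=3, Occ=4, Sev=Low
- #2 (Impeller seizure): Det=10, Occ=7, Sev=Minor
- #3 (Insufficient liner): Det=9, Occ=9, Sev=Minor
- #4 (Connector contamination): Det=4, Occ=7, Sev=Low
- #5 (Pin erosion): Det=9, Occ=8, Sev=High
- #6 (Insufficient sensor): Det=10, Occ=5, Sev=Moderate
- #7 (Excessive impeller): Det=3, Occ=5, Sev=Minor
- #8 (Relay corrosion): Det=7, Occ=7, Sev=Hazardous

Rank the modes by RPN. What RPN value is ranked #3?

300

RPN = Severity × Occurrence × Detection:
  #1: 4 × 4 × 3 = 48
  #2: 1 × 7 × 10 = 70
  #3: 1 × 9 × 9 = 81
  #4: 4 × 7 × 4 = 112
  #5: 8 × 8 × 9 = 576
  #6: 6 × 5 × 10 = 300
  #7: 1 × 5 × 3 = 15
  #8: 10 × 7 × 7 = 490
Sorted descending: 576, 490, 300, 112, 81, 70, 48, 15.
The third-highest RPN is 300 (#6).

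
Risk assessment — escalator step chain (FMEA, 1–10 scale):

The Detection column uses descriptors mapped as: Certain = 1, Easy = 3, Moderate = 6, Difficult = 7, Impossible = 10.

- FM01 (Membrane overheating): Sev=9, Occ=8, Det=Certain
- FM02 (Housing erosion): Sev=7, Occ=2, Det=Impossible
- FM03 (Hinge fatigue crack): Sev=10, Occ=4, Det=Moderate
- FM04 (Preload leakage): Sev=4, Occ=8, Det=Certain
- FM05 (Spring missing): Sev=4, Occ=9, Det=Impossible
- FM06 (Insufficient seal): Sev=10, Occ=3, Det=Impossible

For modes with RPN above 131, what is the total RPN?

RPN = Severity × Occurrence × Detection:
  FM01: 9 × 8 × 1 = 72
  FM02: 7 × 2 × 10 = 140
  FM03: 10 × 4 × 6 = 240
  FM04: 4 × 8 × 1 = 32
  FM05: 4 × 9 × 10 = 360
  FM06: 10 × 3 × 10 = 300
RPN > 131: FM02 (140), FM03 (240), FM05 (360), FM06 (300).
Sum: 140 + 240 + 360 + 300 = 1040.

1040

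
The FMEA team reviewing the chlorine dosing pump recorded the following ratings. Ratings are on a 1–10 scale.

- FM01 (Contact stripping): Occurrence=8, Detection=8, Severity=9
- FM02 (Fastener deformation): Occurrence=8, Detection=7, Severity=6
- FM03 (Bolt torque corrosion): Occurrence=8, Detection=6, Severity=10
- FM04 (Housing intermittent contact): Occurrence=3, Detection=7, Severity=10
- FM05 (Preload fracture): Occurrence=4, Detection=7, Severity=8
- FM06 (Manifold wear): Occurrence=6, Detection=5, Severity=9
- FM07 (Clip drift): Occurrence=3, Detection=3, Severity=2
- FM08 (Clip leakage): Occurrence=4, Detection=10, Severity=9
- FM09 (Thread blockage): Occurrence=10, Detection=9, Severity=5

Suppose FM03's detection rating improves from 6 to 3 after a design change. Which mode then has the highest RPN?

FM01

RPN = Severity × Occurrence × Detection:
  FM01: 9 × 8 × 8 = 576
  FM02: 6 × 8 × 7 = 336
  FM03: 10 × 8 × 6 = 480
  FM04: 10 × 3 × 7 = 210
  FM05: 8 × 4 × 7 = 224
  FM06: 9 × 6 × 5 = 270
  FM07: 2 × 3 × 3 = 18
  FM08: 9 × 4 × 10 = 360
  FM09: 5 × 10 × 9 = 450
After action: FM03 → 10 × 8 × 3 = 240.
Revised RPNs: FM01=576, FM09=450, FM08=360, FM02=336, FM06=270, FM03=240, FM05=224, FM04=210, FM07=18.
Highest is now FM01 (576).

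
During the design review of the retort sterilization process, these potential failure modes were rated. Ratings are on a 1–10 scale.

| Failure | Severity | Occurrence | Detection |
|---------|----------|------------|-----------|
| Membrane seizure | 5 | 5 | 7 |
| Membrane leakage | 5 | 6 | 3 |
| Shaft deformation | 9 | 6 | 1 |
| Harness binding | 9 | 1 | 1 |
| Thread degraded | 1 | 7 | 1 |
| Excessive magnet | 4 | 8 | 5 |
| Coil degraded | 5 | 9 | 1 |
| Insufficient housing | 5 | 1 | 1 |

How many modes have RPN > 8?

6

RPN = Severity × Occurrence × Detection:
  Membrane seizure: 5 × 5 × 7 = 175
  Membrane leakage: 5 × 6 × 3 = 90
  Shaft deformation: 9 × 6 × 1 = 54
  Harness binding: 9 × 1 × 1 = 9
  Thread degraded: 1 × 7 × 1 = 7
  Excessive magnet: 4 × 8 × 5 = 160
  Coil degraded: 5 × 9 × 1 = 45
  Insufficient housing: 5 × 1 × 1 = 5
Modes with RPN > 8: Membrane seizure (175), Membrane leakage (90), Shaft deformation (54), Harness binding (9), Excessive magnet (160), Coil degraded (45) → 6.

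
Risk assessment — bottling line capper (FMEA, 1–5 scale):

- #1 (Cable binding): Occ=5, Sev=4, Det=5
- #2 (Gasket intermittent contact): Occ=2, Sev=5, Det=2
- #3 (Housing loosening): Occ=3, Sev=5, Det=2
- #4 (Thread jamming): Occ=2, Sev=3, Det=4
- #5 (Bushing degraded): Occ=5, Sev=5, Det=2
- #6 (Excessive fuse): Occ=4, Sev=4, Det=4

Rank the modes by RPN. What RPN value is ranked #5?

RPN = Severity × Occurrence × Detection:
  #1: 4 × 5 × 5 = 100
  #2: 5 × 2 × 2 = 20
  #3: 5 × 3 × 2 = 30
  #4: 3 × 2 × 4 = 24
  #5: 5 × 5 × 2 = 50
  #6: 4 × 4 × 4 = 64
Sorted descending: 100, 64, 50, 30, 24, 20.
The fifth-highest RPN is 24 (#4).

24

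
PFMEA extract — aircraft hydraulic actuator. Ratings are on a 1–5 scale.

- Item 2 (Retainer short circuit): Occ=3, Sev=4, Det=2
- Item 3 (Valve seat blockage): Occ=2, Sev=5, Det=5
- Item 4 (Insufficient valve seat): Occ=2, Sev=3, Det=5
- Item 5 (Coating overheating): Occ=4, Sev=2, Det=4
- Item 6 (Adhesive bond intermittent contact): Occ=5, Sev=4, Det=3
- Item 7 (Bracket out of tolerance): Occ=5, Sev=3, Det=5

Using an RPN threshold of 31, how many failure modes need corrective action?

RPN = Severity × Occurrence × Detection:
  Item 2: 4 × 3 × 2 = 24
  Item 3: 5 × 2 × 5 = 50
  Item 4: 3 × 2 × 5 = 30
  Item 5: 2 × 4 × 4 = 32
  Item 6: 4 × 5 × 3 = 60
  Item 7: 3 × 5 × 5 = 75
Modes with RPN ≥ 31: Item 3 (50), Item 5 (32), Item 6 (60), Item 7 (75) → 4.

4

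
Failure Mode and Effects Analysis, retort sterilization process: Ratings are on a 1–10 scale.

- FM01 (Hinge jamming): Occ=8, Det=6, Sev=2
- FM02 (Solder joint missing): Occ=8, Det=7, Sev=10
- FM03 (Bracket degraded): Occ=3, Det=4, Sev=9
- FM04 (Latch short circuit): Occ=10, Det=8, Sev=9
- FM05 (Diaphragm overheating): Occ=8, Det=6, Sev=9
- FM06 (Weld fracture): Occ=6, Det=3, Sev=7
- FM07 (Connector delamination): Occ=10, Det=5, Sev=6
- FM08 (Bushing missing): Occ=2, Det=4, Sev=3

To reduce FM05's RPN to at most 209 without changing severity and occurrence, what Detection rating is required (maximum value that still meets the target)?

2

FM05: S=9, O=8, D=6 → current RPN = 432.
Fixed product = 72. Need 72 × D ≤ 209, so D ≤ 209/72 = 2.90.
Maximum integer Detection rating = 2 (gives RPN 144; D=3 would give 216 > 209).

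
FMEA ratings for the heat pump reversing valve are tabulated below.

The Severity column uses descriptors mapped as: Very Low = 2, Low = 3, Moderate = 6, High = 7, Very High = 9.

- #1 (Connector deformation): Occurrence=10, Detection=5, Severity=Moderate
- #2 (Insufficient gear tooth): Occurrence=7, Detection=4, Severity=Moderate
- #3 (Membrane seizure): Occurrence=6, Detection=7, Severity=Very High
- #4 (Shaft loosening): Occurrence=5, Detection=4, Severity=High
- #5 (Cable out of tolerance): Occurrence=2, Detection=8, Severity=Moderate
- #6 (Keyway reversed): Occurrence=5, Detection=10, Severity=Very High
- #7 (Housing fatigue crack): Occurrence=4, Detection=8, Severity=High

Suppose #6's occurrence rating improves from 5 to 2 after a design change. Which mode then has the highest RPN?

RPN = Severity × Occurrence × Detection:
  #1: 6 × 10 × 5 = 300
  #2: 6 × 7 × 4 = 168
  #3: 9 × 6 × 7 = 378
  #4: 7 × 5 × 4 = 140
  #5: 6 × 2 × 8 = 96
  #6: 9 × 5 × 10 = 450
  #7: 7 × 4 × 8 = 224
After action: #6 → 9 × 2 × 10 = 180.
Revised RPNs: #3=378, #1=300, #7=224, #6=180, #2=168, #4=140, #5=96.
Highest is now #3 (378).

#3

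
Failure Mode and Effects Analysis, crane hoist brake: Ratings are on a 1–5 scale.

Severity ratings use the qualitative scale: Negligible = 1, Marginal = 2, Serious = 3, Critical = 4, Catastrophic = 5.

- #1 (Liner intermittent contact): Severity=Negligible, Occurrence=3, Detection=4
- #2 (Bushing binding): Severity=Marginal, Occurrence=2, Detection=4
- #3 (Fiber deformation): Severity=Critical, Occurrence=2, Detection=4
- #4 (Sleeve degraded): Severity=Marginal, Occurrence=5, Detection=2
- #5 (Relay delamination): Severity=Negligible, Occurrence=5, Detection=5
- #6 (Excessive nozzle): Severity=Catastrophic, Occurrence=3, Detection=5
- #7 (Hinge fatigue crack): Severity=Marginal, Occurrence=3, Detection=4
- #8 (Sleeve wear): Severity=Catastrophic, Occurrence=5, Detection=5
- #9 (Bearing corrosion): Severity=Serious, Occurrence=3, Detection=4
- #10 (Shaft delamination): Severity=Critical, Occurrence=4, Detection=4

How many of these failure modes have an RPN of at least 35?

RPN = Severity × Occurrence × Detection:
  #1: 1 × 3 × 4 = 12
  #2: 2 × 2 × 4 = 16
  #3: 4 × 2 × 4 = 32
  #4: 2 × 5 × 2 = 20
  #5: 1 × 5 × 5 = 25
  #6: 5 × 3 × 5 = 75
  #7: 2 × 3 × 4 = 24
  #8: 5 × 5 × 5 = 125
  #9: 3 × 3 × 4 = 36
  #10: 4 × 4 × 4 = 64
Modes with RPN ≥ 35: #6 (75), #8 (125), #9 (36), #10 (64) → 4.

4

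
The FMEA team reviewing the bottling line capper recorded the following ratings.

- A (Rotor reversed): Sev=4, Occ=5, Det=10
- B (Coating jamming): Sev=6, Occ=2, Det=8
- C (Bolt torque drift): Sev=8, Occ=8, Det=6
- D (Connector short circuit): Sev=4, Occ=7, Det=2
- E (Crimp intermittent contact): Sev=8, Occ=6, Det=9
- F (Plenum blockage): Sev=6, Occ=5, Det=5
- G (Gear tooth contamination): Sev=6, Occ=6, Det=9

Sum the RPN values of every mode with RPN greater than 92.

1586

RPN = Severity × Occurrence × Detection:
  A: 4 × 5 × 10 = 200
  B: 6 × 2 × 8 = 96
  C: 8 × 8 × 6 = 384
  D: 4 × 7 × 2 = 56
  E: 8 × 6 × 9 = 432
  F: 6 × 5 × 5 = 150
  G: 6 × 6 × 9 = 324
RPN > 92: A (200), B (96), C (384), E (432), F (150), G (324).
Sum: 200 + 96 + 384 + 432 + 150 + 324 = 1586.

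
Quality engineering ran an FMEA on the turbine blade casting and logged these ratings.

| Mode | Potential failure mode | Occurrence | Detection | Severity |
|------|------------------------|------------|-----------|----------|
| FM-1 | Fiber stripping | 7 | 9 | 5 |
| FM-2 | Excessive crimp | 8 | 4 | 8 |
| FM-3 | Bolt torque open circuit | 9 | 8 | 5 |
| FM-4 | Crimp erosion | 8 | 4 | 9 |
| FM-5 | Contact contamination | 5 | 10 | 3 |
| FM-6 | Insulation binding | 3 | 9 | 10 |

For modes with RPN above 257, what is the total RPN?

RPN = Severity × Occurrence × Detection:
  FM-1: 5 × 7 × 9 = 315
  FM-2: 8 × 8 × 4 = 256
  FM-3: 5 × 9 × 8 = 360
  FM-4: 9 × 8 × 4 = 288
  FM-5: 3 × 5 × 10 = 150
  FM-6: 10 × 3 × 9 = 270
RPN > 257: FM-1 (315), FM-3 (360), FM-4 (288), FM-6 (270).
Sum: 315 + 360 + 288 + 270 = 1233.

1233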